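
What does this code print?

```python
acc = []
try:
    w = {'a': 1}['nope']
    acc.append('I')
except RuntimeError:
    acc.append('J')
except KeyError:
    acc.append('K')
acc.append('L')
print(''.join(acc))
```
KL

KeyError is caught by its specific handler, not RuntimeError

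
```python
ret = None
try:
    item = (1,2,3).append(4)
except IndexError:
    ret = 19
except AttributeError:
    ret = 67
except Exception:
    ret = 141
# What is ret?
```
67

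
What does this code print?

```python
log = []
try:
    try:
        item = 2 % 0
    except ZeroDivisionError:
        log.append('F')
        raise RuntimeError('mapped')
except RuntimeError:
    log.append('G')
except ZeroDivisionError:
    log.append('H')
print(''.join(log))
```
FG

New RuntimeError raised, caught by outer RuntimeError handler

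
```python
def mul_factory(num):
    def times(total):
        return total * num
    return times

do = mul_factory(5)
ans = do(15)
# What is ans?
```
75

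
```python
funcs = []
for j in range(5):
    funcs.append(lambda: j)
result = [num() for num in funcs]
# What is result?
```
[4, 4, 4, 4, 4]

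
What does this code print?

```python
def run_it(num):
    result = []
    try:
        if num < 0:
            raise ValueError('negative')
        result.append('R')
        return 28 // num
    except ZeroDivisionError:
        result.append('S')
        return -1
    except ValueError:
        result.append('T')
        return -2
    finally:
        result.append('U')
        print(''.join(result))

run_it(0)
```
RSU

num=0 causes ZeroDivisionError, caught, finally prints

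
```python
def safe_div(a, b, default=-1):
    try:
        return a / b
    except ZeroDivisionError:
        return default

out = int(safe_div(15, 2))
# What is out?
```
7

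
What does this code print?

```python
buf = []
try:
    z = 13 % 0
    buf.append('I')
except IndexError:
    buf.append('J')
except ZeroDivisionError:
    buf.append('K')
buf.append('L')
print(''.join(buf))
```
KL

ZeroDivisionError is caught by its specific handler, not IndexError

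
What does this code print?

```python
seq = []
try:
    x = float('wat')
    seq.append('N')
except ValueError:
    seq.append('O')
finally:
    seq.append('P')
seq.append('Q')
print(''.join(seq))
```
OPQ

finally always runs, even after exception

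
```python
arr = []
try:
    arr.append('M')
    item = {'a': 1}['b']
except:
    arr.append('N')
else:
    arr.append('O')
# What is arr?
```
['M', 'N']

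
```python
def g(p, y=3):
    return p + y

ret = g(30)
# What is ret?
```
33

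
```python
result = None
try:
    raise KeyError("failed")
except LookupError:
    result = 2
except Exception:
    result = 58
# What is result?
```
2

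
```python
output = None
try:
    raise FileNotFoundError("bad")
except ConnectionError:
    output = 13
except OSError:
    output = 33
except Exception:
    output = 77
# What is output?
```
33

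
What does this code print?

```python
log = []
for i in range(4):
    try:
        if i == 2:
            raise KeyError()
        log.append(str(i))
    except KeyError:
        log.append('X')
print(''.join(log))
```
01X3

Exception on i=2 caught, loop continues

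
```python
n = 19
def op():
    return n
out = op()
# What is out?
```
19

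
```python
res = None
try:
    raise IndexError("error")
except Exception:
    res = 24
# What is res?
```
24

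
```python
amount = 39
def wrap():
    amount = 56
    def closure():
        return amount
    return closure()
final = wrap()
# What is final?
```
56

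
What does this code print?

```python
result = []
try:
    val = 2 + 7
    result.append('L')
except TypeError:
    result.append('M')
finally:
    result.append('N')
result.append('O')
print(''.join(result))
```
LNO

finally runs after normal execution too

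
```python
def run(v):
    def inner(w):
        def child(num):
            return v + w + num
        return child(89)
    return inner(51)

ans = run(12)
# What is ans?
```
152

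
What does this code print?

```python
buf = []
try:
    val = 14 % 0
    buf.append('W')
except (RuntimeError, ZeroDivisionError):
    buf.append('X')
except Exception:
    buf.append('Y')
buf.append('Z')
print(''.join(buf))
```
XZ

ZeroDivisionError matches tuple containing it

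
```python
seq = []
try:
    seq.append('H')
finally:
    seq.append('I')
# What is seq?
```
['H', 'I']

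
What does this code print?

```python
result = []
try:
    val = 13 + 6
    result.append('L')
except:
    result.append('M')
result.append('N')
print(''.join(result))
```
LN

No exception, try block completes normally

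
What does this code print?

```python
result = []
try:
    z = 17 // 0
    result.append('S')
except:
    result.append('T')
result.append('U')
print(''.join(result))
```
TU

Exception raised in try, caught by bare except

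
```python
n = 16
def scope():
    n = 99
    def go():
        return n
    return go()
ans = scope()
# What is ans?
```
99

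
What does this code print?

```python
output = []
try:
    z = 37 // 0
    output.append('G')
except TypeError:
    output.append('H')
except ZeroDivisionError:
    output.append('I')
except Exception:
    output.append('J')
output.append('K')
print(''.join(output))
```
IK

ZeroDivisionError matches before generic Exception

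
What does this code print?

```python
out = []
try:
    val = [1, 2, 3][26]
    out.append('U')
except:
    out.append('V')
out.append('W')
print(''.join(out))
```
VW

Exception raised in try, caught by bare except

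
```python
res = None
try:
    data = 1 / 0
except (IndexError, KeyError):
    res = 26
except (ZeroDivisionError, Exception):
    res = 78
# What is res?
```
78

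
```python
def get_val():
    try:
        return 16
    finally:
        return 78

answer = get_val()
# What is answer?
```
78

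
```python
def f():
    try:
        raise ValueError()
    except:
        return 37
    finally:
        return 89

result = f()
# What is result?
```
89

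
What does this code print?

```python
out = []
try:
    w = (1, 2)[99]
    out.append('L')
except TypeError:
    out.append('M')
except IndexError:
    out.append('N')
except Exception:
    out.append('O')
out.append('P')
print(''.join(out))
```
NP

IndexError matches before generic Exception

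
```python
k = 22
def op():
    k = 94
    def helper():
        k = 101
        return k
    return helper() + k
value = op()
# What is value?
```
195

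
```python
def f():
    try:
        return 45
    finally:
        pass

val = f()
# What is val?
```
45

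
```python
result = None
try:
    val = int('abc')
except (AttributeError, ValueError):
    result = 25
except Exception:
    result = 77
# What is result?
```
25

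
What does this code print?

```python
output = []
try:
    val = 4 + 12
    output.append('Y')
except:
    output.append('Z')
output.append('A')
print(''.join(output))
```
YA

No exception, try block completes normally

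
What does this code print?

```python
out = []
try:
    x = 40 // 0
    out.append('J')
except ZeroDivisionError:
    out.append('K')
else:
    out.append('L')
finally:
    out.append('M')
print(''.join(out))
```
KM

Exception: except runs, else skipped, finally runs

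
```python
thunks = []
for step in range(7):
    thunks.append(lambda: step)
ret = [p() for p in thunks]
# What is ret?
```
[6, 6, 6, 6, 6, 6, 6]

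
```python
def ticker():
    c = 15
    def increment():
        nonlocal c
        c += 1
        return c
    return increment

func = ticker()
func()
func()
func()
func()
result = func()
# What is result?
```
20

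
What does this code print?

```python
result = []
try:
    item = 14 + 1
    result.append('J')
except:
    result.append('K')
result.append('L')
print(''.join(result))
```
JL

No exception, try block completes normally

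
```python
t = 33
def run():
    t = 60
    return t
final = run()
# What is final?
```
60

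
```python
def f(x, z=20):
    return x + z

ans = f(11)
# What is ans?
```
31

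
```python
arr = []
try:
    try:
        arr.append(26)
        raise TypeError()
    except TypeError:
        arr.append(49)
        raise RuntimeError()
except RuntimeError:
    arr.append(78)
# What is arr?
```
[26, 49, 78]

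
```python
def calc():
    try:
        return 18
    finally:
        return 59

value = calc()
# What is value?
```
59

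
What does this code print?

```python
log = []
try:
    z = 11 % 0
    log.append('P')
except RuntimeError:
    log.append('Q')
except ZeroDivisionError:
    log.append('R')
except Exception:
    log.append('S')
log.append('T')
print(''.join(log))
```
RT

ZeroDivisionError matches before generic Exception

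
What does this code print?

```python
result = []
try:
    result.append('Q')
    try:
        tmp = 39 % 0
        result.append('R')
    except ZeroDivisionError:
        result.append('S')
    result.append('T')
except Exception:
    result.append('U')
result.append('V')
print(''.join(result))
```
QSTV

Inner exception caught by inner handler, outer continues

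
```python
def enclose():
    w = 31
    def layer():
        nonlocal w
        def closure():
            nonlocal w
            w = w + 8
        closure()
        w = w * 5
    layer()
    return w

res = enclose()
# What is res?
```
195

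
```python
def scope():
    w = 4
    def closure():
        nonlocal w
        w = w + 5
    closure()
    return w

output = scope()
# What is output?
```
9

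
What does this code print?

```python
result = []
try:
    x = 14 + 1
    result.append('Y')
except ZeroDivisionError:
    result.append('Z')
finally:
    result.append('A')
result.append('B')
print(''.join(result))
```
YAB

finally runs after normal execution too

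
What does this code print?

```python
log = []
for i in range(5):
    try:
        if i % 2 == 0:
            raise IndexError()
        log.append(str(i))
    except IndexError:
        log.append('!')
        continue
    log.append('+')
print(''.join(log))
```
!1+!3+!

continue in except skips rest of loop body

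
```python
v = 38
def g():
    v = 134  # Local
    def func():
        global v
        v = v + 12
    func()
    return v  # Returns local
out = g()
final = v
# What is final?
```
50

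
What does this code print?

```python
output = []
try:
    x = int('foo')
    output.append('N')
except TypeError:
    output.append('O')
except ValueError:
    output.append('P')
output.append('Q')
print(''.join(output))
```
PQ

ValueError is caught by its specific handler, not TypeError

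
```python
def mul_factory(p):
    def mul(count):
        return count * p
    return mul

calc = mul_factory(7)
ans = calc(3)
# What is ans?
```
21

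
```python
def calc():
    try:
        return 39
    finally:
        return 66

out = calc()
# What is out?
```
66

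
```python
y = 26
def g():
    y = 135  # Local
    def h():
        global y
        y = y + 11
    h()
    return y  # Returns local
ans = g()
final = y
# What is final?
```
37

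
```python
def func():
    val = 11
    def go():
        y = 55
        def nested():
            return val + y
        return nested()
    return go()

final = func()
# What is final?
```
66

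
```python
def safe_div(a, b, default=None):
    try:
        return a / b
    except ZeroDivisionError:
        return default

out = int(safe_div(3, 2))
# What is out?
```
1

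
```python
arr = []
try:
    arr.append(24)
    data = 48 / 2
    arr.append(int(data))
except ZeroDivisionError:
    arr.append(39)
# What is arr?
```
[24, 24]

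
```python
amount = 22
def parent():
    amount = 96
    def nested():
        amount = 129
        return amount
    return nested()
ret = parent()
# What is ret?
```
129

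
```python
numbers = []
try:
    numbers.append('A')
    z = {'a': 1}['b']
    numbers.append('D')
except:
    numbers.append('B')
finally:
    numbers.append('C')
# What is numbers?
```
['A', 'B', 'C']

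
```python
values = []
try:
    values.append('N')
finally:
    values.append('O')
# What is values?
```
['N', 'O']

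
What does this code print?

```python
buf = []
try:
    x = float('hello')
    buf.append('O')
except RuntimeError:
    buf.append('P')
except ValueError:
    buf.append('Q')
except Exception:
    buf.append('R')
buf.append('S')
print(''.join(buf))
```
QS

ValueError matches before generic Exception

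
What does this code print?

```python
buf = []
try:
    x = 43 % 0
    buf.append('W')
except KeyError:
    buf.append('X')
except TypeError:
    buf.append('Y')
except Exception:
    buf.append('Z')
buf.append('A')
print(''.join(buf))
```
ZA

ZeroDivisionError not specifically caught, falls to Exception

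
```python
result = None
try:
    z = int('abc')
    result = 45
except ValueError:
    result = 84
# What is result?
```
84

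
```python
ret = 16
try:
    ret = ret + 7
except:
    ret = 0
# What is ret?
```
23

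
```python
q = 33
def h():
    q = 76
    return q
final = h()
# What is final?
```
76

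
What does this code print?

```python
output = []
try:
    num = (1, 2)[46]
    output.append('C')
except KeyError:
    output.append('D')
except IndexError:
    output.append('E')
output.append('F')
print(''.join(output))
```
EF

IndexError is caught by its specific handler, not KeyError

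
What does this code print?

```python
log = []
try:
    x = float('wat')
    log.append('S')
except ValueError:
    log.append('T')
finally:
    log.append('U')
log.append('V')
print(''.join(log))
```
TUV

finally always runs, even after exception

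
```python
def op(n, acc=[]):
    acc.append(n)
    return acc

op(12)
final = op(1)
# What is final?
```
[12, 1]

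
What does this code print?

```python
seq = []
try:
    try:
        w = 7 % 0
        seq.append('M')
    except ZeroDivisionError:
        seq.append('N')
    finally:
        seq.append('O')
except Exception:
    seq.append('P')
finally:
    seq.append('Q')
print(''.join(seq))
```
NOQ

Both finally blocks run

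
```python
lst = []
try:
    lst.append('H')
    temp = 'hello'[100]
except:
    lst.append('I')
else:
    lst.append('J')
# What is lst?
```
['H', 'I']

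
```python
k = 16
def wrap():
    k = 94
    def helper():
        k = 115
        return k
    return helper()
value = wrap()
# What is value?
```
115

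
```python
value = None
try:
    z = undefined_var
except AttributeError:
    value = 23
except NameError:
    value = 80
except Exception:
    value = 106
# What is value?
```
80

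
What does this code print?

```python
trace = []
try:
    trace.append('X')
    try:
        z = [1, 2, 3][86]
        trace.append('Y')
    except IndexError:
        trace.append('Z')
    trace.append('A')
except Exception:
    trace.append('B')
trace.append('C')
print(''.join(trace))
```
XZAC

Inner exception caught by inner handler, outer continues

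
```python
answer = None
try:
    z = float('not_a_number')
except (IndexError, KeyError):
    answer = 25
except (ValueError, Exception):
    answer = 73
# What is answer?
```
73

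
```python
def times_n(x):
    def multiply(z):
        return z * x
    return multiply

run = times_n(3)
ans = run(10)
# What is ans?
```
30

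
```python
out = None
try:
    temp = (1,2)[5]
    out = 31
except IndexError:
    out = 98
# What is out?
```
98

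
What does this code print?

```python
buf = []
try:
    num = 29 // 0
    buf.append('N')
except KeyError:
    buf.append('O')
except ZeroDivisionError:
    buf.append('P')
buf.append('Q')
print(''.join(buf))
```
PQ

ZeroDivisionError is caught by its specific handler, not KeyError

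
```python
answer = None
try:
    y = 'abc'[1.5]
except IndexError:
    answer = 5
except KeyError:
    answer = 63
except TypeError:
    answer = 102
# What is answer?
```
102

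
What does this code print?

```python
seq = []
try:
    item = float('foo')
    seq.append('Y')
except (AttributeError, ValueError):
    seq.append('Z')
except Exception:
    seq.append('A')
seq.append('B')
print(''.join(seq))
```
ZB

ValueError matches tuple containing it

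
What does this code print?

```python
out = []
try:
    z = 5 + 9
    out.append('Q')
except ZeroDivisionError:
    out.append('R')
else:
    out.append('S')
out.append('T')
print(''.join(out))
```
QST

else block runs when no exception occurs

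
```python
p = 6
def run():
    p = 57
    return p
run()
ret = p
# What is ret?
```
6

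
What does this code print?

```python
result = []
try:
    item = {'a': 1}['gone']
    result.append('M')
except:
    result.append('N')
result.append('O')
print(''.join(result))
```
NO

Exception raised in try, caught by bare except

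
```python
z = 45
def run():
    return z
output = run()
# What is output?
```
45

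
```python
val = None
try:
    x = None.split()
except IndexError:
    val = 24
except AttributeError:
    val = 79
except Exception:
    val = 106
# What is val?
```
79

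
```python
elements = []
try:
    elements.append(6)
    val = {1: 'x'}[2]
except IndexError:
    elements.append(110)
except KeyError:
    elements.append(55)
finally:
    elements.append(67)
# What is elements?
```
[6, 55, 67]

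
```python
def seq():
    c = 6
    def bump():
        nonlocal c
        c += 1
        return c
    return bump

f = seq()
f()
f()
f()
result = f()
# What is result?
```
10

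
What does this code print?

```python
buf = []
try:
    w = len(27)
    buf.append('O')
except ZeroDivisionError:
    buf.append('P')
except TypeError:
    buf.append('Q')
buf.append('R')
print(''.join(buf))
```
QR

TypeError is caught by its specific handler, not ZeroDivisionError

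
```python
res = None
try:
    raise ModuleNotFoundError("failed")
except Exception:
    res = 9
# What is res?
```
9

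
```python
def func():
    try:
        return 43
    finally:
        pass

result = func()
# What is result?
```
43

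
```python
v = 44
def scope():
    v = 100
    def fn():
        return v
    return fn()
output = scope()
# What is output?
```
100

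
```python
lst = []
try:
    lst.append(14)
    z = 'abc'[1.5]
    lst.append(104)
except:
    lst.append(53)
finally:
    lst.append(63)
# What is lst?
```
[14, 53, 63]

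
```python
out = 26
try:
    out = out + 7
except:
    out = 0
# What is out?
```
33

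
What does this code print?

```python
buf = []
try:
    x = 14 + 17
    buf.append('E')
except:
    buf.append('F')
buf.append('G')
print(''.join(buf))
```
EG

No exception, try block completes normally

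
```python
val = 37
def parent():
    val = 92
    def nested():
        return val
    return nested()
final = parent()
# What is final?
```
92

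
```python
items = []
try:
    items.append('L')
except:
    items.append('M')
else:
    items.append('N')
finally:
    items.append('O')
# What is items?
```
['L', 'N', 'O']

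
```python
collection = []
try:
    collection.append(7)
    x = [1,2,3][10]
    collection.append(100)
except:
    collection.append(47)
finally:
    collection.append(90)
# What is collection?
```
[7, 47, 90]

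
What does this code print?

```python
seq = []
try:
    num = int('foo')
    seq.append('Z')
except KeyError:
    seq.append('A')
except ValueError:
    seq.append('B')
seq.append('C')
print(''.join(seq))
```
BC

ValueError is caught by its specific handler, not KeyError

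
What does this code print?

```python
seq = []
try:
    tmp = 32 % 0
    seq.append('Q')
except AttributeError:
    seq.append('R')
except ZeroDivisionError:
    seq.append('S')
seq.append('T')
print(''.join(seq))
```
ST

ZeroDivisionError is caught by its specific handler, not AttributeError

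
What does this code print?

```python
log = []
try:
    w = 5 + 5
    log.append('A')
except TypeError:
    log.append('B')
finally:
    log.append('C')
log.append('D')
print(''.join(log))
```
ACD

finally runs after normal execution too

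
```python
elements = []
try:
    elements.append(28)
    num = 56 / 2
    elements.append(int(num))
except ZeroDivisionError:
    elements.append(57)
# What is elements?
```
[28, 28]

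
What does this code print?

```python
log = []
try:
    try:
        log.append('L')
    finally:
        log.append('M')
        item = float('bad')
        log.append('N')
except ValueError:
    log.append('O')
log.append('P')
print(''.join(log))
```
LMOP

Exception in inner finally caught by outer except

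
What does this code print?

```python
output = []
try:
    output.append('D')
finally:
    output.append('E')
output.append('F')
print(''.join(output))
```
DEF

try/finally without except, no exception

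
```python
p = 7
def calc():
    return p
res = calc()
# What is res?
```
7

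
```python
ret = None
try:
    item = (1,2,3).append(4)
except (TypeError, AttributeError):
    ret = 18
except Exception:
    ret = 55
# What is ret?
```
18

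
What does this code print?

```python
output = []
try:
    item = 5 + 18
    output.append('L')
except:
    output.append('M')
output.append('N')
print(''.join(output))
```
LN

No exception, try block completes normally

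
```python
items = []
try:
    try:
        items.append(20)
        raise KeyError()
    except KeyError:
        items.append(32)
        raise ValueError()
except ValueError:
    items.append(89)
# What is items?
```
[20, 32, 89]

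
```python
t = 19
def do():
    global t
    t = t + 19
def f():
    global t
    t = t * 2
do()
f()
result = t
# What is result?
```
76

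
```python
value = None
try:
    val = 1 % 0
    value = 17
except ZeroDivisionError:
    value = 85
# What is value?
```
85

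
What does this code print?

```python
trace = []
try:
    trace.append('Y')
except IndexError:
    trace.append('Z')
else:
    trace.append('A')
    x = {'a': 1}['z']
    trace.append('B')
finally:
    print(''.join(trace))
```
YA

Try succeeds, else appends 'A', KeyError in else is uncaught, finally prints before exception propagates ('B' never appended)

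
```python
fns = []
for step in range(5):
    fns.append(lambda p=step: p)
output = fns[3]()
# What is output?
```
3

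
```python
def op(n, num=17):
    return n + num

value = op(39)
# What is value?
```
56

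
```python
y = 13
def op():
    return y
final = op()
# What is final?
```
13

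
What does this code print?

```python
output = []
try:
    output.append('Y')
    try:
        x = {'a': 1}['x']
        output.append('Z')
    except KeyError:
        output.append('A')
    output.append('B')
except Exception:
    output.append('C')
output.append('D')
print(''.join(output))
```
YABD

Inner exception caught by inner handler, outer continues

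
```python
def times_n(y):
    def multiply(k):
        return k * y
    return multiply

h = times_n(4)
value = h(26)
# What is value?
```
104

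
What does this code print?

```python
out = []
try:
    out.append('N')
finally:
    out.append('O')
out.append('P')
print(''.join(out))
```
NOP

try/finally without except, no exception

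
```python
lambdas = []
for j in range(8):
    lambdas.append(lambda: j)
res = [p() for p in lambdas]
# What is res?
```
[7, 7, 7, 7, 7, 7, 7, 7]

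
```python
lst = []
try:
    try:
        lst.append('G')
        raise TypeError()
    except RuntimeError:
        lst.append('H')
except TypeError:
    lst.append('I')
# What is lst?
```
['G', 'I']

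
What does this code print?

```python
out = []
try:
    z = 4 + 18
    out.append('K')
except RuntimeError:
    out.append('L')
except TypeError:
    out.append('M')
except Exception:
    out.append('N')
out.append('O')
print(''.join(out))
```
KO

No exception, try block completes normally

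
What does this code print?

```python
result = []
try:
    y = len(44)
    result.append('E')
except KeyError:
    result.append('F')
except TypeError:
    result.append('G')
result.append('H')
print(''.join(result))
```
GH

TypeError is caught by its specific handler, not KeyError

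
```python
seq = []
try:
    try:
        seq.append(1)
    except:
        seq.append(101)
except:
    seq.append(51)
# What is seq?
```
[1]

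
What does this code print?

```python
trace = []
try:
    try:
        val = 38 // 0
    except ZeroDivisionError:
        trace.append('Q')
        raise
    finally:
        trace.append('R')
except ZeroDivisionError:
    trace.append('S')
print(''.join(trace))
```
QRS

finally runs before re-raised exception propagates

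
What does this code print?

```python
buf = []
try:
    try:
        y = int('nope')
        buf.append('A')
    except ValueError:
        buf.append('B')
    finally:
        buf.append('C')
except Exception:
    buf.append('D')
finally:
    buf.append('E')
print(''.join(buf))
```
BCE

Both finally blocks run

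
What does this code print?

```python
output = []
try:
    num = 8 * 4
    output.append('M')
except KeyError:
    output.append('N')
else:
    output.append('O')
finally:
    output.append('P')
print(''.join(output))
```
MOP

else runs before finally when no exception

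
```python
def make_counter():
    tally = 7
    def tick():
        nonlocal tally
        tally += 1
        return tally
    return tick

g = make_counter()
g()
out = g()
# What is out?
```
9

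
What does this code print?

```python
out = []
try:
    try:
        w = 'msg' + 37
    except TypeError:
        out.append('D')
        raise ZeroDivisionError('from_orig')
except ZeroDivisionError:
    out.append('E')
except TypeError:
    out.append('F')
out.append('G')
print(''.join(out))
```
DEG

ZeroDivisionError raised and caught, original TypeError not re-raised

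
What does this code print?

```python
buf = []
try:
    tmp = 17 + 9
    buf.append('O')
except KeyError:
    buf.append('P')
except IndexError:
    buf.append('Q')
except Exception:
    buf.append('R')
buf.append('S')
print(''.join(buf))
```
OS

No exception, try block completes normally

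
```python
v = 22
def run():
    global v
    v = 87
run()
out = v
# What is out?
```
87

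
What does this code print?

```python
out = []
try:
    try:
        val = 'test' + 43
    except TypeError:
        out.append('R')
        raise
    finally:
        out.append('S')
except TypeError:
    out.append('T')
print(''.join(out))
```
RST

finally runs before re-raised exception propagates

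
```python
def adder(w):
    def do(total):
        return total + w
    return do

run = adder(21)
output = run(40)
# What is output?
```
61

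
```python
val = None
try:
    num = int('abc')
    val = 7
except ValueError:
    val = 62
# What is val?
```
62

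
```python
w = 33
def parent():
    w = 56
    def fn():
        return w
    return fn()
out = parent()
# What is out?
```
56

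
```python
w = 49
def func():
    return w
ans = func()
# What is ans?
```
49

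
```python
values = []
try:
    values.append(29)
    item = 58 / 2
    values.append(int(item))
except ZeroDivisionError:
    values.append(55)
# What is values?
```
[29, 29]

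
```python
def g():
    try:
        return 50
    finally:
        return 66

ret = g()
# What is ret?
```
66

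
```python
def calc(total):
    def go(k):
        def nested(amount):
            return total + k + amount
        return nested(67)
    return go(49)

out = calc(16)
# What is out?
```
132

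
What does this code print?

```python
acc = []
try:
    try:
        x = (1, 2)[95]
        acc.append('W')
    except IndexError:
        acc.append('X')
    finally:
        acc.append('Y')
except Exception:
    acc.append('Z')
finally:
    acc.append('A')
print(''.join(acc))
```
XYA

Both finally blocks run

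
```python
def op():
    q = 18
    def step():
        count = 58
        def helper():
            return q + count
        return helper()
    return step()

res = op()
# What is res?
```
76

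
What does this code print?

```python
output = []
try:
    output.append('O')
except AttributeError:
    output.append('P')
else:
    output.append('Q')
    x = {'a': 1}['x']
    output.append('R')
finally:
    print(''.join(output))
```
OQ

Try succeeds, else appends 'Q', KeyError in else is uncaught, finally prints before exception propagates ('R' never appended)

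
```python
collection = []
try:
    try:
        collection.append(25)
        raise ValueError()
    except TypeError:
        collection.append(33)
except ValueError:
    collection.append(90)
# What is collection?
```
[25, 90]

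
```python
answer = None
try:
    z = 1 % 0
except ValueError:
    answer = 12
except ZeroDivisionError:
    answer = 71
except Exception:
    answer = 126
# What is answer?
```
71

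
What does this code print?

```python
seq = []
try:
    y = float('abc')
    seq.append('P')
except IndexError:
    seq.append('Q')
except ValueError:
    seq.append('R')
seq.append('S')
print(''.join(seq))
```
RS

ValueError is caught by its specific handler, not IndexError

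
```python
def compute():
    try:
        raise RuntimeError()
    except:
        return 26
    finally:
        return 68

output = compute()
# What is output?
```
68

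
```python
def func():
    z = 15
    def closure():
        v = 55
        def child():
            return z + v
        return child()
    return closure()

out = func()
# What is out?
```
70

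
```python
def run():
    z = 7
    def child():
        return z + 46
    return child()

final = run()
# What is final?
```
53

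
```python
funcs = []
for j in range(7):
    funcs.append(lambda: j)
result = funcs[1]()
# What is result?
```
6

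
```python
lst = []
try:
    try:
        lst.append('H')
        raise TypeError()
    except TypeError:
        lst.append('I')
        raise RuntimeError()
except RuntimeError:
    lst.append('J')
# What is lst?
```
['H', 'I', 'J']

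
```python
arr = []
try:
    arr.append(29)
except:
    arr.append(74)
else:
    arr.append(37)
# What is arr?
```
[29, 37]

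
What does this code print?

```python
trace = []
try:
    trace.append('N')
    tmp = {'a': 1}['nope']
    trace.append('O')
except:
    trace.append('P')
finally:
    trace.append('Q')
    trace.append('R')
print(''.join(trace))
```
NPQR

Code before exception runs, then except, then all of finally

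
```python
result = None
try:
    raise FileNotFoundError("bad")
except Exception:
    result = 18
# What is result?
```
18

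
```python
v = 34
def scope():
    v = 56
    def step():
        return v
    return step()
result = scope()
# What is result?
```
56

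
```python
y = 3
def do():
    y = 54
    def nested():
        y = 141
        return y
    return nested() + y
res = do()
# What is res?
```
195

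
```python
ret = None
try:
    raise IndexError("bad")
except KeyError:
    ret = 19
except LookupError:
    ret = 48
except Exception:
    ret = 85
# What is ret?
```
48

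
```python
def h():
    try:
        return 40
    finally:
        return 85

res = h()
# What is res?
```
85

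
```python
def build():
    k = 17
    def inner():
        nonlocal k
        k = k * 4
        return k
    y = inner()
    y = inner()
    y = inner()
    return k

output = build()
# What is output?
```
1088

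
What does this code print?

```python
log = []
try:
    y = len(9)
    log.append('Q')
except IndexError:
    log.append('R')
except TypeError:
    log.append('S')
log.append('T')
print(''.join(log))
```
ST

TypeError is caught by its specific handler, not IndexError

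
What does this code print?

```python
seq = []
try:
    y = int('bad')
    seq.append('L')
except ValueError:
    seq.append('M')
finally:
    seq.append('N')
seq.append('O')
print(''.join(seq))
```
MNO

finally always runs, even after exception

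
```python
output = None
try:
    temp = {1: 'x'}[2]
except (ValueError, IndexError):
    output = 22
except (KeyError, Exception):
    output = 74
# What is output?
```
74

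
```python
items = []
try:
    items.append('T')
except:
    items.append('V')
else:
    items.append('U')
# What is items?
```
['T', 'U']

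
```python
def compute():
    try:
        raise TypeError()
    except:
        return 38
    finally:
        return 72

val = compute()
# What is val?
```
72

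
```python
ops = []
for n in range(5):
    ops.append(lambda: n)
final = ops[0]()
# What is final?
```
4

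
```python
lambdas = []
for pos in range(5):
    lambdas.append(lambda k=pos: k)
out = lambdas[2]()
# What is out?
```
2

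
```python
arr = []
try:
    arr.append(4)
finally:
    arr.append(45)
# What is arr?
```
[4, 45]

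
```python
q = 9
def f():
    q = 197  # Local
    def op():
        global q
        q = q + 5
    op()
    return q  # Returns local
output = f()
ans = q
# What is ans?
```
14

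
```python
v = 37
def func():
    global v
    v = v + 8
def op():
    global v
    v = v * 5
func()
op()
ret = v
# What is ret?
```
225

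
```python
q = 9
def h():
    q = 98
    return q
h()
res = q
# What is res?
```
9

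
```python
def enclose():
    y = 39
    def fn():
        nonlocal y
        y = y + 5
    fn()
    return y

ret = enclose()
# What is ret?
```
44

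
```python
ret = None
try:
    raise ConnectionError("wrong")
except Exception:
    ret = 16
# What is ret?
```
16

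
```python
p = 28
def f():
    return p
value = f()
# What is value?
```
28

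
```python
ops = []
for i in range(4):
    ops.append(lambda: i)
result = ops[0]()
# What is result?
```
3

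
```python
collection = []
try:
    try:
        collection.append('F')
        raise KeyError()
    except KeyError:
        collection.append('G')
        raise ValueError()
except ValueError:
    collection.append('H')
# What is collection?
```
['F', 'G', 'H']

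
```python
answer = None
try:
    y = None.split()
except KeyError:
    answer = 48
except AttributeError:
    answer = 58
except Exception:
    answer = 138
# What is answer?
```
58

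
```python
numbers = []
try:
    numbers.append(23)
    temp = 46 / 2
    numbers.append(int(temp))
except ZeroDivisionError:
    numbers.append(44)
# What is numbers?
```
[23, 23]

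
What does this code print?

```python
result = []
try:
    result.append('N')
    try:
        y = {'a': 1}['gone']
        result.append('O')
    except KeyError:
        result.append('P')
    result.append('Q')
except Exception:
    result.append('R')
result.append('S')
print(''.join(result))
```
NPQS

Inner exception caught by inner handler, outer continues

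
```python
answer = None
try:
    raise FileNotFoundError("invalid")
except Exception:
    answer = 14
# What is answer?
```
14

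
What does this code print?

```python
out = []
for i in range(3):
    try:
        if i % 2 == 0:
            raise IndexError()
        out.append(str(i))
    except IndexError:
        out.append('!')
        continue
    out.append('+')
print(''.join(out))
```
!1+!

continue in except skips rest of loop body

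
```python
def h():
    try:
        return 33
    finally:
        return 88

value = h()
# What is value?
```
88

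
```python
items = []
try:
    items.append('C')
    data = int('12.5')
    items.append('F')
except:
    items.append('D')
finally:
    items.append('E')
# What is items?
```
['C', 'D', 'E']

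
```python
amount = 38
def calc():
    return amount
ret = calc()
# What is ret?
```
38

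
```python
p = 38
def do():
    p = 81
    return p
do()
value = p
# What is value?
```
38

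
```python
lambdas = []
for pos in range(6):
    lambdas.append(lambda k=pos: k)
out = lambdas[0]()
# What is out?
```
0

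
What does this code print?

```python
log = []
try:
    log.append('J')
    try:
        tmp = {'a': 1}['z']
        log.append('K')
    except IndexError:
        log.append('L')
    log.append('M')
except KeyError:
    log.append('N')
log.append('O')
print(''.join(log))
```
JNO

Inner handler doesn't match, propagates to outer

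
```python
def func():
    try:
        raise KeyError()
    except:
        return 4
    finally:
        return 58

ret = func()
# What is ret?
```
58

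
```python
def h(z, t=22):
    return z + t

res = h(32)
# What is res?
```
54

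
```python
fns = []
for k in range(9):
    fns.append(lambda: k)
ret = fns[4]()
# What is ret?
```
8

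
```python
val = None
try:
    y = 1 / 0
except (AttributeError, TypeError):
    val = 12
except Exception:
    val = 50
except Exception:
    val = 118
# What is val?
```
50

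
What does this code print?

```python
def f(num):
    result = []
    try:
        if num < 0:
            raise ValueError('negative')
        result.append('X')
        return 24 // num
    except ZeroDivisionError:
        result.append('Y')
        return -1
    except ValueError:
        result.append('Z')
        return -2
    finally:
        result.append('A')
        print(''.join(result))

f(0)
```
XYA

num=0 causes ZeroDivisionError, caught, finally prints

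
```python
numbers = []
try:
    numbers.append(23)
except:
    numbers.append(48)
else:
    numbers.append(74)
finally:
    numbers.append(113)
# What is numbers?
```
[23, 74, 113]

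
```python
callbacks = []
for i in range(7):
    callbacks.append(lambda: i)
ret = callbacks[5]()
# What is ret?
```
6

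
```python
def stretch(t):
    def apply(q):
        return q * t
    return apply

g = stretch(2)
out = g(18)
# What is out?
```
36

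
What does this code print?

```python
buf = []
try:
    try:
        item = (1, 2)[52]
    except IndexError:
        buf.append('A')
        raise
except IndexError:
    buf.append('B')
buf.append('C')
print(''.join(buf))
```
ABC

raise without argument re-raises current exception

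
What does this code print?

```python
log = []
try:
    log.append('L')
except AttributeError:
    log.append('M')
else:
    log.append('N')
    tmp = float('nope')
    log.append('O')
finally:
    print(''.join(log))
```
LN

Try succeeds, else appends 'N', ValueError in else is uncaught, finally prints before exception propagates ('O' never appended)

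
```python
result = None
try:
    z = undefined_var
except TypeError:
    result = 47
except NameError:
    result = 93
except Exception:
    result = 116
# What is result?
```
93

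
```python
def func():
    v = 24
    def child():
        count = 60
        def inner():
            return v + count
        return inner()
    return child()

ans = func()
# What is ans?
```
84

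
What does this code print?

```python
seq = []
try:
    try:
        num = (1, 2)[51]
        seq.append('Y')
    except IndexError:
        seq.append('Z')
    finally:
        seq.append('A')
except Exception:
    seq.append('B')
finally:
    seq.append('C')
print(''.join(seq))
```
ZAC

Both finally blocks run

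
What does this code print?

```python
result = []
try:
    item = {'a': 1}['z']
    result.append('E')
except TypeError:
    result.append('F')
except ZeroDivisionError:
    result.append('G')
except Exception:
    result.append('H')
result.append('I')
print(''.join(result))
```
HI

KeyError not specifically caught, falls to Exception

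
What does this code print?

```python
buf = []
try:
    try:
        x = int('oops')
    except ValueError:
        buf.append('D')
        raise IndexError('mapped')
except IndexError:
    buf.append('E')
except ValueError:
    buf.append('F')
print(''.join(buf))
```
DE

New IndexError raised, caught by outer IndexError handler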